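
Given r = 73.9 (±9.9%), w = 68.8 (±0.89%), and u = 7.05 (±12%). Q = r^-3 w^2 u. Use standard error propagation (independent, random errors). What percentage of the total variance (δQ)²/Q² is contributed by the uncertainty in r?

85.7%

(δQ/Q)² = (-3·δr/r)² + (2·δw/w)² + (1·δu/u)²
  r term: (-3×0.0990)² = 0.0882
  w term: (2×0.00890)² = 0.000317
  u term: (1×0.120)² = 0.0144
Total = 0.103. Share from r = 0.0882/0.103 = 0.857.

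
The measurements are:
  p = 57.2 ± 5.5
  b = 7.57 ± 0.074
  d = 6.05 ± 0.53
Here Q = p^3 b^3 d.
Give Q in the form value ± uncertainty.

Products/powers → add relative errors in quadrature, weighted by exponent:
  (3·δp/p)² = (3×0.0962)² = 0.0832;  (3·δb/b)² = (3×0.00978)² = 0.000860;  (1·δd/d)² = (1×0.0876)² = 0.00767
δQ/Q = √(0.0917) = 0.303
Q = 4.91e+08, so δQ = 0.303 × 4.91e+08 = 1.49e+08.

(4.91 ± 1.49) × 10^8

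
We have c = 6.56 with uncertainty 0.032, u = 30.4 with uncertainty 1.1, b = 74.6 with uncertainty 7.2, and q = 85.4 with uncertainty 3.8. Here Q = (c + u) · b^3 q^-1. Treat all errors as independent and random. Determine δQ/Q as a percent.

29.4%

Let w = c + u = 37.0. δw = √(δc² + δu²) = √(0.00102 + 1.21) = 1.10, so δw/w = 0.0298.
Q is then a monomial in w, b, q:
δQ/Q = √((δw/w)² + (3·δb/b)² + (-1·δq/q)²) = √(0.000887 + 0.0838 + 0.00198) = 0.294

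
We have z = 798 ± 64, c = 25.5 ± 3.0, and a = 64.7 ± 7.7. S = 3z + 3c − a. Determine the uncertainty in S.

192

Each term contributes (cᵢ δxᵢ)² to (δS)²:
  (3·δz)² = 36900;  (3·δc)² = 81.0;  (δa)² = 59.3
δS = √(37000) = 192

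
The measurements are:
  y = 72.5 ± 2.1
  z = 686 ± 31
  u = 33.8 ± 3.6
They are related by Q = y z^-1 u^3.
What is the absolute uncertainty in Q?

For a monomial Q ∝ y, z^-1, u^3, fractional errors add in quadrature:
  (1·δy/y)² = (1×0.0290)² = 0.000839;  (-1·δz/z)² = (-1×0.0452)² = 0.00204;  (3·δu/u)² = (3×0.107)² = 0.102
δQ/Q = √(0.105) = 0.324
Q = 4080, so δQ = 0.324 × 4080 = 1320.

1320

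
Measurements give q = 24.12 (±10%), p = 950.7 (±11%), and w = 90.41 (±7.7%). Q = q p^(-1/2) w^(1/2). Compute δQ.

Since Q is a product/quotient, work with relative uncertainties:
  (1·δq/q)² = (1×0.100)² = 0.0100;  (−½·δp/p)² = (-0.5×0.110)² = 0.00303;  (½·δw/w)² = (0.5×0.0770)² = 0.00148
δQ/Q = √(0.0145) = 0.120
Q = 7.438, so δQ = 0.120 × 7.438 = 0.896.

0.896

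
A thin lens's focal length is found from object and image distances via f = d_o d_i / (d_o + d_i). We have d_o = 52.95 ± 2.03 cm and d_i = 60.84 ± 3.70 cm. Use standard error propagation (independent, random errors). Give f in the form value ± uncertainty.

28.31 ± 0.989 cm

∂f/∂d_o = (d_i/(d_o+d_i))² = 0.286;  ∂f/∂d_i = (d_o/(d_o+d_i))² = 0.217
δf = √((∂f/∂d_o · δd_o)² + (∂f/∂d_i · δd_i)²) = √(0.337 + 0.642) = 0.989 cm
f = 28.31 cm.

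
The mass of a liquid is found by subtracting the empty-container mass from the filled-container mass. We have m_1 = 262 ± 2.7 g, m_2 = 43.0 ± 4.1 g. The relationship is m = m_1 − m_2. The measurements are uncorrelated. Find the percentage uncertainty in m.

Absolute uncertainties add in quadrature for a linear combination:
  (δm_1)² = 7.29;  (δm_2)² = 16.8
δm = √(24.1) = 4.91 g
m = 219 g, so δm/m = 4.91/219 = 0.0224.

2.24%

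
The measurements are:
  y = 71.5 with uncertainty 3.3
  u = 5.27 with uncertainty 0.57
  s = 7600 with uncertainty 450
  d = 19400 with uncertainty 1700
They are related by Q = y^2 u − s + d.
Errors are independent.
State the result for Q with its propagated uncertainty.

Let p = y^2·u = 26900. δp/p = √((2·δy/y)² + (1·δu/u)²) = √(0.00852 + 0.0117) = 0.142, so δp = 3830.
Q = p − s + d: δQ = √(δp² + δs² + δd²) = √(1.47e+07 + 2.02e+05 + 2.89e+06) = 4220
Q = 38700.

38700 ± 4220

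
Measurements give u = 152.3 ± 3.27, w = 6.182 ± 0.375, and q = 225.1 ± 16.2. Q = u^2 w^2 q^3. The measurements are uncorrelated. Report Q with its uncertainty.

(1.011 ± 0.254) × 10^13

Relative error in a monomial: (δQ/Q)² = Σ (nᵢ · δxᵢ/xᵢ)².
  (2·δu/u)² = (2×0.0215)² = 0.00184;  (2·δw/w)² = (2×0.0607)² = 0.0147;  (3·δq/q)² = (3×0.0720)² = 0.0466
δQ/Q = √(0.0632) = 0.251
Q = 1.011e+13, so δQ = 0.251 × 1.011e+13 = 2.54e+12.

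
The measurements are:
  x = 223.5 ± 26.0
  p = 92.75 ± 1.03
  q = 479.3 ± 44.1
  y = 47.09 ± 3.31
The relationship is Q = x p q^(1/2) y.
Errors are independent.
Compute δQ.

3.08e+06

Products/powers → add relative errors in quadrature, weighted by exponent:
  (1·δx/x)² = (1×0.116)² = 0.0135;  (1·δp/p)² = (1×0.0111)² = 0.000123;  (½·δq/q)² = (0.5×0.0920)² = 0.00212;  (1·δy/y)² = (1×0.0703)² = 0.00494
δQ/Q = √(0.0207) = 0.144
Q = 2.137e+07, so δQ = 0.144 × 2.137e+07 = 3.08e+06.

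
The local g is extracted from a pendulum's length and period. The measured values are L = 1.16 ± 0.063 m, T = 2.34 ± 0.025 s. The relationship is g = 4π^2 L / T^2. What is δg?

Since g is a product/quotient, work with relative uncertainties:
  (1·δL/L)² = (1×0.0543)² = 0.00295;  (-2·δT/T)² = (-2×0.0107)² = 0.000457
δg/g = √(0.00341) = 0.0584
g = 8.36 m/s^2, so δg = 0.0584 × 8.36 = 0.488 m/s^2.

0.488 m/s^2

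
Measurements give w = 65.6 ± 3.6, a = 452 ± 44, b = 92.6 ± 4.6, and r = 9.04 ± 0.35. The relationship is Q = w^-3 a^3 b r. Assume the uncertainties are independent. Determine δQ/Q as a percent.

34.1%

Since Q is a product/quotient, work with relative uncertainties:
  (-3·δw/w)² = (-3×0.0549)² = 0.0271;  (3·δa/a)² = (3×0.0973)² = 0.0853;  (1·δb/b)² = (1×0.0497)² = 0.00247;  (1·δr/r)² = (1×0.0387)² = 0.00150
δQ/Q = √(0.116) = 0.341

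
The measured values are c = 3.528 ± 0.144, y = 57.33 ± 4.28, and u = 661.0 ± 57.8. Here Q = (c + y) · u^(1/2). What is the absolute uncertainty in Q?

130

Let w = c + y = 60.86. δw = √(δc² + δy²) = √(0.0207 + 18.3) = 4.28, so δw/w = 0.0704.
Q is then a monomial in w, u:
δQ/Q = √((δw/w)² + (½·δu/u)²) = √(0.00495 + 0.00191) = 0.0828
Q = 1565, so δQ = 0.0828 × 1565 = 130.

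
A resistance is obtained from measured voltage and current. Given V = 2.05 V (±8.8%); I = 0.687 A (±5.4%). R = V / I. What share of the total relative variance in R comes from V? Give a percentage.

72.6%

(δR/R)² = (1·δV/V)² + (-1·δI/I)²
  V term: (1×0.0880)² = 0.00774
  I term: (-1×0.0540)² = 0.00292
Total = 0.0107. Share from V = 0.00774/0.0107 = 0.726.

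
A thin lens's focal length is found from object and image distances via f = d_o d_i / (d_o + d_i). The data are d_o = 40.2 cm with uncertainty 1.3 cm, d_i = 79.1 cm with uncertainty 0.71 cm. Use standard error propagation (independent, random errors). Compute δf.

∂f/∂d_o = (d_i/(d_o+d_i))² = 0.440;  ∂f/∂d_i = (d_o/(d_o+d_i))² = 0.114
δf = √((∂f/∂d_o · δd_o)² + (∂f/∂d_i · δd_i)²) = √(0.327 + 0.00650) = 0.577 cm

0.577 cm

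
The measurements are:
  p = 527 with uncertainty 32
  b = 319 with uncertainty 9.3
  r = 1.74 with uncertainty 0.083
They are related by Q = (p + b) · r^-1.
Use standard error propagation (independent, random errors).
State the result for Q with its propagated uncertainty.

486 ± 30.1

Let u = p + b = 846. δu = √(δp² + δb²) = √(1020 + 86.5) = 33.3, so δu/u = 0.0394.
Q is then a monomial in u, r:
δQ/Q = √((δu/u)² + (-1·δr/r)²) = √(0.00155 + 0.00228) = 0.0619
Q = 486, so δQ = 0.0619 × 486 = 30.1.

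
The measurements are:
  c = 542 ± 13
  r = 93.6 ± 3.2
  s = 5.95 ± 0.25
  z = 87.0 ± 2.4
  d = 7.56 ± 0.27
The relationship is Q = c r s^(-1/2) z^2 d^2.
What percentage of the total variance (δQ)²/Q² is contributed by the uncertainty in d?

49.4%

(δQ/Q)² = (1·δc/c)² + (1·δr/r)² + (−½·δs/s)² + (2·δz/z)² + (2·δd/d)²
  c term: (1×0.0240)² = 0.000575
  r term: (1×0.0342)² = 0.00117
  s term: (-0.5×0.0420)² = 0.000441
  z term: (2×0.0276)² = 0.00304
  d term: (2×0.0357)² = 0.00510
Total = 0.0103. Share from d = 0.00510/0.0103 = 0.494.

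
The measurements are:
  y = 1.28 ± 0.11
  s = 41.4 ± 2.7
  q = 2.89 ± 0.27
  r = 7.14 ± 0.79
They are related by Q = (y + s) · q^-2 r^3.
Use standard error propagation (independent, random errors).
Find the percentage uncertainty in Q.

38.6%

Let u = y + s = 42.7. δu = √(δy² + δs²) = √(0.0121 + 7.29) = 2.70, so δu/u = 0.0633.
Q is then a monomial in u, q, r:
δQ/Q = √((δu/u)² + (-2·δq/q)² + (3·δr/r)²) = √(0.00401 + 0.0349 + 0.110) = 0.386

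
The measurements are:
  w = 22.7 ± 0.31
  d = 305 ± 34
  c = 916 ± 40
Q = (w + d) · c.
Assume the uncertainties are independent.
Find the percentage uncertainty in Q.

Let u = w + d = 328. δu = √(δw² + δd²) = √(0.0961 + 1160) = 34.0, so δu/u = 0.104.
Q is then a monomial in u, c:
δQ/Q = √((δu/u)² + (1·δc/c)²) = √(0.0108 + 0.00191) = 0.113

11.3%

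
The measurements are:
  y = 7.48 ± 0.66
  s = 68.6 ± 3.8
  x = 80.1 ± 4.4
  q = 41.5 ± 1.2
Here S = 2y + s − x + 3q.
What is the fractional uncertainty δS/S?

Absolute uncertainties add in quadrature for a linear combination:
  (2·δy)² = 1.74;  (δs)² = 14.4;  (δx)² = 19.4;  (3·δq)² = 13.0
δS = √(48.5) = 6.96
S = 128, so δS/S = 6.96/128 = 0.0544.

0.0544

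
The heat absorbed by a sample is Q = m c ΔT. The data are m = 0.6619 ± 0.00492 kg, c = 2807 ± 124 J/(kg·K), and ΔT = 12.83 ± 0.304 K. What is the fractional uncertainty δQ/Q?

For a monomial Q ∝ m, c, ΔT, fractional errors add in quadrature:
  (1·δm/m)² = (1×0.00743)² = 5.53e-05;  (1·δc/c)² = (1×0.0442)² = 0.00195;  (1·δΔT/ΔT)² = (1×0.0237)² = 0.000561
δQ/Q = √(0.00257) = 0.0507

0.0507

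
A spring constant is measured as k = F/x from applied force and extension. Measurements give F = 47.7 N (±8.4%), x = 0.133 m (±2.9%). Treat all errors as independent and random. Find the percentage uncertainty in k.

8.89%

Since k is a product/quotient, work with relative uncertainties:
  (1·δF/F)² = (1×0.0840)² = 0.00706;  (-1·δx/x)² = (-1×0.0290)² = 0.000841
δk/k = √(0.00790) = 0.0889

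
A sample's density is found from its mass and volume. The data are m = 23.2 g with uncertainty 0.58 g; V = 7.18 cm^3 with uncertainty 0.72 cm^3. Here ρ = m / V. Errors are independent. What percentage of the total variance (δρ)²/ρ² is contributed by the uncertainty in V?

94.1%

(δρ/ρ)² = (1·δm/m)² + (-1·δV/V)²
  m term: (1×0.0250)² = 0.000625
  V term: (-1×0.100)² = 0.0101
Total = 0.0107. Share from V = 0.0101/0.0107 = 0.941.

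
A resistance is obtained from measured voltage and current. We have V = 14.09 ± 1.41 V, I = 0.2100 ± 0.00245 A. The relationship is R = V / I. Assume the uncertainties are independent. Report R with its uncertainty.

67.10 ± 6.76 Ω

For a monomial R ∝ V, I^-1, fractional errors add in quadrature:
  (1·δV/V)² = (1×0.100)² = 0.0100;  (-1·δI/I)² = (-1×0.0117)² = 0.000136
δR/R = √(0.0102) = 0.101
R = 67.10 Ω, so δR = 0.101 × 67.10 = 6.76 Ω.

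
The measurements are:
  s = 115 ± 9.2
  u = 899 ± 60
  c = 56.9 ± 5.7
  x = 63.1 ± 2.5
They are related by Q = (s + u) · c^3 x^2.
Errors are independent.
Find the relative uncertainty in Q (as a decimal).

Let w = s + u = 1010. δw = √(δs² + δu²) = √(84.6 + 3600) = 60.7, so δw/w = 0.0599.
Q is then a monomial in w, c, x:
δQ/Q = √((δw/w)² + (3·δc/c)² + (2·δx/x)²) = √(0.00358 + 0.0903 + 0.00628) = 0.317

0.317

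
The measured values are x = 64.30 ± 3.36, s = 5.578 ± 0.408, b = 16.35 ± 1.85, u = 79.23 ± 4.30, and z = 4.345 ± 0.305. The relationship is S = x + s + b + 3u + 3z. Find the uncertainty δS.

Sums and differences: (δS)² = Σ (cᵢ δxᵢ)².
  (δx)² = 11.3;  (δs)² = 0.166;  (δb)² = 3.42;  (3·δu)² = 166;  (3·δz)² = 0.837
δS = √(182) = 13.5

13.5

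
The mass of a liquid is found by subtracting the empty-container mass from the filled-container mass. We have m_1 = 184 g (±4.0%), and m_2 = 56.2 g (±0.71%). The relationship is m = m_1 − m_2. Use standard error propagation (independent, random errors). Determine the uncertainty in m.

Absolute uncertainties add in quadrature for a linear combination:
  (δm_1)² = 54.2;  (δm_2)² = 0.159
δm = √(54.3) = 7.37 g

7.37 g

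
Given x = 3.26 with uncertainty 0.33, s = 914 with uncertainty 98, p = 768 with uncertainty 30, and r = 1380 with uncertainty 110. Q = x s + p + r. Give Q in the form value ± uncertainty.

Let w = x·s = 2980. δw/w = √((1·δx/x)² + (1·δs/s)²) = √(0.0102 + 0.0115) = 0.147, so δw = 439.
Q = w + p + r: δQ = √(δw² + δp² + δr²) = √(1.93e+05 + 900 + 12100) = 454
Q = 5130.

5130 ± 454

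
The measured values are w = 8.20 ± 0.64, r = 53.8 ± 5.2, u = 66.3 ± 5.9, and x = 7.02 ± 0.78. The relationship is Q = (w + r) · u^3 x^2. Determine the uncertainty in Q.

Let h = w + r = 62.0. δh = √(δw² + δr²) = √(0.410 + 27.0) = 5.24, so δh/h = 0.0845.
Q is then a monomial in h, u, x:
δQ/Q = √((δh/h)² + (3·δu/u)² + (2·δx/x)²) = √(0.00714 + 0.0713 + 0.0494) = 0.357
Q = 8.9e+08, so δQ = 0.357 × 8.9e+08 = 3.18e+08.

3.18e+08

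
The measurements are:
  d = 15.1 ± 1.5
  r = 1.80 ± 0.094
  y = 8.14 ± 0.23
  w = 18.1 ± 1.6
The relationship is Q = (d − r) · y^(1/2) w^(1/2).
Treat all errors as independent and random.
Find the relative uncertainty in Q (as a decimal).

Let u = d − r = 13.3. δu = √(δd² + δr²) = √(2.25 + 0.00884) = 1.50, so δu/u = 0.113.
Q is then a monomial in u, y, w:
δQ/Q = √((δu/u)² + (½·δy/y)² + (½·δw/w)²) = √(0.0128 + 0.000200 + 0.00195) = 0.122

0.122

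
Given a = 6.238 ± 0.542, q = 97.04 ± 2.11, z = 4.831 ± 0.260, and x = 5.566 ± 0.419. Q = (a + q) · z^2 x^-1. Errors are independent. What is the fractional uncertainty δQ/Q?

Let u = a + q = 103.3. δu = √(δa² + δq²) = √(0.294 + 4.45) = 2.18, so δu/u = 0.0211.
Q is then a monomial in u, z, x:
δQ/Q = √((δu/u)² + (2·δz/z)² + (-1·δx/x)²) = √(0.000445 + 0.0116 + 0.00567) = 0.133

0.133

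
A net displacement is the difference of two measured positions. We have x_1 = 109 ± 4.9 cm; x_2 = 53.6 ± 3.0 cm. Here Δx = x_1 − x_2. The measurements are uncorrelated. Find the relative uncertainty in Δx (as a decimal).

0.104

Δx is a linear combination, so absolute uncertainties add in quadrature:
  (δx_1)² = 24.0;  (δx_2)² = 9.00
δΔx = √(33.0) = 5.75 cm
Δx = 55.4 cm, so δΔx/Δx = 5.75/55.4 = 0.104.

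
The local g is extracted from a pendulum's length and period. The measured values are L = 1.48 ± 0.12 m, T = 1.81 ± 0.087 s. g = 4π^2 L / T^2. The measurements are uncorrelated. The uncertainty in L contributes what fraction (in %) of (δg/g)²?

(δg/g)² = (1·δL/L)² + (-2·δT/T)²
  L term: (1×0.0811)² = 0.00657
  T term: (-2×0.0481)² = 0.00924
Total = 0.0158. Share from L = 0.00657/0.0158 = 0.416.

41.6%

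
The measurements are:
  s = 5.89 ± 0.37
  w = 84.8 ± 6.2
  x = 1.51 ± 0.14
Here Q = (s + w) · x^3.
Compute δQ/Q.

0.286

Let u = s + w = 90.7. δu = √(δs² + δw²) = √(0.137 + 38.4) = 6.21, so δu/u = 0.0685.
Q is then a monomial in u, x:
δQ/Q = √((δu/u)² + (3·δx/x)²) = √(0.00469 + 0.0774) = 0.286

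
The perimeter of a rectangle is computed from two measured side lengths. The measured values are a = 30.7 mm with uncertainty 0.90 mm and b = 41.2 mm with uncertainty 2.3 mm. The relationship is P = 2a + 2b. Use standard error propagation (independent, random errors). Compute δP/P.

0.0344

Absolute uncertainties add in quadrature for a linear combination:
  (2·δa)² = 3.24;  (2·δb)² = 21.2
δP = √(24.4) = 4.94 mm
P = 144 mm, so δP/P = 4.94/144 = 0.0344.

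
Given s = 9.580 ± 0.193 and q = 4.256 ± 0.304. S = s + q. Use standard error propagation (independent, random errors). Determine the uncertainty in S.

For a sum/difference, combine absolute errors in quadrature:
  (δs)² = 0.0372;  (δq)² = 0.0924
δS = √(0.130) = 0.360

0.360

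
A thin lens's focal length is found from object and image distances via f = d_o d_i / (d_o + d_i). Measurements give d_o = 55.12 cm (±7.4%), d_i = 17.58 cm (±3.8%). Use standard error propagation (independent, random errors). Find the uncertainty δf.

∂f/∂d_o = (d_i/(d_o+d_i))² = 0.0585;  ∂f/∂d_i = (d_o/(d_o+d_i))² = 0.575
δf = √((∂f/∂d_o · δd_o)² + (∂f/∂d_i · δd_i)²) = √(0.0569 + 0.147) = 0.452 cm

0.452 cm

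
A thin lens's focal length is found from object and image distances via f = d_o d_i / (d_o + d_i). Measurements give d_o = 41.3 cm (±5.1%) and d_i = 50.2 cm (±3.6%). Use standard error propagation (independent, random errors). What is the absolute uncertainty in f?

0.733 cm

∂f/∂d_o = (d_i/(d_o+d_i))² = 0.301;  ∂f/∂d_i = (d_o/(d_o+d_i))² = 0.204
δf = √((∂f/∂d_o · δd_o)² + (∂f/∂d_i · δd_i)²) = √(0.402 + 0.136) = 0.733 cm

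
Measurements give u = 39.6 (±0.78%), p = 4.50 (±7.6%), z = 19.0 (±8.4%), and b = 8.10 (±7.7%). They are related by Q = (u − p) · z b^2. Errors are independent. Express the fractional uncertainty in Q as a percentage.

Let w = u − p = 35.1. δw = √(δu² + δp²) = √(0.0954 + 0.117) = 0.461, so δw/w = 0.0131.
Q is then a monomial in w, z, b:
δQ/Q = √((δw/w)² + (1·δz/z)² + (2·δb/b)²) = √(0.000172 + 0.00706 + 0.0237) = 0.176

17.6%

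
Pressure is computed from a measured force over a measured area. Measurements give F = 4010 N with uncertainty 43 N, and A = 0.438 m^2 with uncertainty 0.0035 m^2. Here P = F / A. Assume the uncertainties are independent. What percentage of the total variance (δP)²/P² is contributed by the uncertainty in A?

(δP/P)² = (1·δF/F)² + (-1·δA/A)²
  F term: (1×0.0107)² = 0.000115
  A term: (-1×0.00799)² = 6.39e-05
Total = 0.000179. Share from A = 6.39e-05/0.000179 = 0.357.

35.7%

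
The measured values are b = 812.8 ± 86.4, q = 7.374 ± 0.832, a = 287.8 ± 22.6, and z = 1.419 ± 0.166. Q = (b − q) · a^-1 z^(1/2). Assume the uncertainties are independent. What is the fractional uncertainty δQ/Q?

0.145

Let u = b − q = 805.4. δu = √(δb² + δq²) = √(7460 + 0.692) = 86.4, so δu/u = 0.107.
Q is then a monomial in u, a, z:
δQ/Q = √((δu/u)² + (-1·δa/a)² + (½·δz/z)²) = √(0.0115 + 0.00617 + 0.00342) = 0.145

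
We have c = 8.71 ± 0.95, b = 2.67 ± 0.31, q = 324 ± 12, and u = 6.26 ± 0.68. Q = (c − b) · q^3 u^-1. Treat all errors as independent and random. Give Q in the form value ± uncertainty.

Let w = c − b = 6.04. δw = √(δc² + δb²) = √(0.902 + 0.0961) = 0.999, so δw/w = 0.165.
Q is then a monomial in w, q, u:
δQ/Q = √((δw/w)² + (3·δq/q)² + (-1·δu/u)²) = √(0.0274 + 0.0123 + 0.0118) = 0.227
Q = 3.28e+07, so δQ = 0.227 × 3.28e+07 = 7.45e+06.

(3.28 ± 0.745) × 10^7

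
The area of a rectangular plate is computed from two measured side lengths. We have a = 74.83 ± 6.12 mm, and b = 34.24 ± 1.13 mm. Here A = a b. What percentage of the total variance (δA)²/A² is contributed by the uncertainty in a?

86.0%

(δA/A)² = (1·δa/a)² + (1·δb/b)²
  a term: (1×0.0818)² = 0.00669
  b term: (1×0.0330)² = 0.00109
Total = 0.00778. Share from a = 0.00669/0.00778 = 0.860.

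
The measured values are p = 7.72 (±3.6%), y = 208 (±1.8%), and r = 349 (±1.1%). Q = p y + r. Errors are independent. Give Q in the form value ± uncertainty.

Let w = p·y = 1610. δw/w = √((1·δp/p)² + (1·δy/y)²) = √(0.00130 + 0.000324) = 0.0402, so δw = 64.6.
Q = w + r: δQ = √(δw² + δr²) = √(4180 + 14.7) = 64.7
Q = 1950.

1950 ± 64.7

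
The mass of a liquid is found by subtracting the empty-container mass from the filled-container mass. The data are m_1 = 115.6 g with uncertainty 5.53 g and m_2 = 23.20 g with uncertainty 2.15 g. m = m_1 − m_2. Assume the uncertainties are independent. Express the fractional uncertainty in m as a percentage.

6.42%

Each term contributes (cᵢ δxᵢ)² to (δm)²:
  (δm_1)² = 30.6;  (δm_2)² = 4.62
δm = √(35.2) = 5.93 g
m = 92.40 g, so δm/m = 5.93/92.40 = 0.0642.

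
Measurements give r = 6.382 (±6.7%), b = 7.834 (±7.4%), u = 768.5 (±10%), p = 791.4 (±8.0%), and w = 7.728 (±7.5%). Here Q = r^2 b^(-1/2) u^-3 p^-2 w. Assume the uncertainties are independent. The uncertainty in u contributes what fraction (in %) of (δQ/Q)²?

(δQ/Q)² = (2·δr/r)² + (−½·δb/b)² + (-3·δu/u)² + (-2·δp/p)² + (1·δw/w)²
  r term: (2×0.0670)² = 0.0180
  b term: (-0.5×0.0740)² = 0.00137
  u term: (-3×0.100)² = 0.0900
  p term: (-2×0.0800)² = 0.0256
  w term: (1×0.0750)² = 0.00562
Total = 0.141. Share from u = 0.0900/0.141 = 0.640.

64.0%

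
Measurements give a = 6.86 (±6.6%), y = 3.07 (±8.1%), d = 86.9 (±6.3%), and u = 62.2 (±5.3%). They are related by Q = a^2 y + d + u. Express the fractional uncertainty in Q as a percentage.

Let p = a^2·y = 144. δp/p = √((2·δa/a)² + (1·δy/y)²) = √(0.0174 + 0.00656) = 0.155, so δp = 22.4.
Q = p + d + u: δQ = √(δp² + δd² + δu²) = √(501 + 30.0 + 10.9) = 23.3
Q = 294, so δQ/Q = 23.3/294 = 0.0793.

7.93%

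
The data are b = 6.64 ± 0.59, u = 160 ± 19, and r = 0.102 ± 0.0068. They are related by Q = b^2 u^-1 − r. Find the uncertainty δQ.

0.0593

Let p = b^2·u^-1 = 0.276. δp/p = √((2·δb/b)² + (-1·δu/u)²) = √(0.0316 + 0.0141) = 0.214, so δp = 0.0589.
Q = p − r: δQ = √(δp² + δr²) = √(0.00347 + 4.62e-05) = 0.0593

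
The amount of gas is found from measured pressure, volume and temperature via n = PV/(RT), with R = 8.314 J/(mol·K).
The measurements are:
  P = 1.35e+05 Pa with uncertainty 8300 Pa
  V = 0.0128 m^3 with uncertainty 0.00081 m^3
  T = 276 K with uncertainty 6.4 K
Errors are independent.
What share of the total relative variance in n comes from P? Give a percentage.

45.4%

(δn/n)² = (1·δP/P)² + (1·δV/V)² + (-1·δT/T)²
  P term: (1×0.0615)² = 0.00378
  V term: (1×0.0633)² = 0.00400
  T term: (-1×0.0232)² = 0.000538
Total = 0.00832. Share from P = 0.00378/0.00832 = 0.454.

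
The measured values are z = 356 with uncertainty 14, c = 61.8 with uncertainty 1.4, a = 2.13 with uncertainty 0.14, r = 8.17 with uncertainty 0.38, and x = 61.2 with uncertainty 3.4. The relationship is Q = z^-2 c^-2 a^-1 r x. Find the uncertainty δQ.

6.47e-08

Relative error in a monomial: (δQ/Q)² = Σ (nᵢ · δxᵢ/xᵢ)².
  (-2·δz/z)² = (-2×0.0393)² = 0.00619;  (-2·δc/c)² = (-2×0.0227)² = 0.00205;  (-1·δa/a)² = (-1×0.0657)² = 0.00432;  (1·δr/r)² = (1×0.0465)² = 0.00216;  (1·δx/x)² = (1×0.0556)² = 0.00309
δQ/Q = √(0.0178) = 0.133
Q = 4.85e-07, so δQ = 0.133 × 4.85e-07 = 6.47e-08.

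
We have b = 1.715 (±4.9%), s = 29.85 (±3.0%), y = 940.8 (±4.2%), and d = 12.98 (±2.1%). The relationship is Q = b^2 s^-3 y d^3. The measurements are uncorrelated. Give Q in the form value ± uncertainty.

Q is a product of powers, so relative uncertainties combine in quadrature:
  (2·δb/b)² = (2×0.0490)² = 0.00960;  (-3·δs/s)² = (-3×0.0300)² = 0.00810;  (1·δy/y)² = (1×0.0420)² = 0.00176;  (3·δd/d)² = (3×0.0210)² = 0.00397
δQ/Q = √(0.0234) = 0.153
Q = 227.5, so δQ = 0.153 × 227.5 = 34.8.

227.5 ± 34.8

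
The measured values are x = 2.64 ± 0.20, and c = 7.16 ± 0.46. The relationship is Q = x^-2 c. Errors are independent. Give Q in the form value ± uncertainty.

Q is a product of powers, so relative uncertainties combine in quadrature:
  (-2·δx/x)² = (-2×0.0758)² = 0.0230;  (1·δc/c)² = (1×0.0642)² = 0.00413
δQ/Q = √(0.0271) = 0.165
Q = 1.03, so δQ = 0.165 × 1.03 = 0.169.

1.03 ± 0.169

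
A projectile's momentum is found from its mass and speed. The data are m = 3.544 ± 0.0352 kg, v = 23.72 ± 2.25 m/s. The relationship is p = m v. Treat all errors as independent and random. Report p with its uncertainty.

84.06 ± 8.02 kg·m/s

Each factor contributes (exponent × relative error)² to (δp/p)²:
  (1·δm/m)² = (1×0.00993)² = 9.87e-05;  (1·δv/v)² = (1×0.0949)² = 0.00900
δp/p = √(0.00910) = 0.0954
p = 84.06 kg·m/s, so δp = 0.0954 × 84.06 = 8.02 kg·m/s.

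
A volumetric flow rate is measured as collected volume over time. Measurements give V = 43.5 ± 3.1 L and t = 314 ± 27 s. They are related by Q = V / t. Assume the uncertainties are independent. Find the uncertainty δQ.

For a monomial Q ∝ V, t^-1, fractional errors add in quadrature:
  (1·δV/V)² = (1×0.0713)² = 0.00508;  (-1·δt/t)² = (-1×0.0860)² = 0.00739
δQ/Q = √(0.0125) = 0.112
Q = 0.139 L/s, so δQ = 0.112 × 0.139 = 0.0155 L/s.

0.0155 L/s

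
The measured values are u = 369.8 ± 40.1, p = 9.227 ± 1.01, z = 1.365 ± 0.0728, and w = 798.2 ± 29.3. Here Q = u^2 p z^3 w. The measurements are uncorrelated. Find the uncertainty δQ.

Relative error in a monomial: (δQ/Q)² = Σ (nᵢ · δxᵢ/xᵢ)².
  (2·δu/u)² = (2×0.108)² = 0.0470;  (1·δp/p)² = (1×0.109)² = 0.0120;  (3·δz/z)² = (3×0.0533)² = 0.0256;  (1·δw/w)² = (1×0.0367)² = 0.00135
δQ/Q = √(0.0860) = 0.293
Q = 2.562e+09, so δQ = 0.293 × 2.562e+09 = 7.51e+08.

7.51e+08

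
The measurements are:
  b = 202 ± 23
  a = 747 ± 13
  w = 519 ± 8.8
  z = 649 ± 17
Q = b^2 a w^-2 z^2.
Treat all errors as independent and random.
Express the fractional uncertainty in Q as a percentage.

Q is a product of powers, so relative uncertainties combine in quadrature:
  (2·δb/b)² = (2×0.114)² = 0.0519;  (1·δa/a)² = (1×0.0174)² = 0.000303;  (-2·δw/w)² = (-2×0.0170)² = 0.00115;  (2·δz/z)² = (2×0.0262)² = 0.00274
δQ/Q = √(0.0561) = 0.237

23.7%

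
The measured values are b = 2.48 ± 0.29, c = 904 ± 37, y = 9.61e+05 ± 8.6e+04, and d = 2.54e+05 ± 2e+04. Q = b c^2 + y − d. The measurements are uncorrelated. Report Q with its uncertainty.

(2.73 ± 0.302) × 10^6

Let p = b·c^2 = 2.03e+06. δp/p = √((1·δb/b)² + (2·δc/c)²) = √(0.0137 + 0.00670) = 0.143, so δp = 2.89e+05.
Q = p + y − d: δQ = √(δp² + δy² + δd²) = √(8.37e+10 + 7.4e+09 + 4e+08) = 3.02e+05
Q = 2.73e+06.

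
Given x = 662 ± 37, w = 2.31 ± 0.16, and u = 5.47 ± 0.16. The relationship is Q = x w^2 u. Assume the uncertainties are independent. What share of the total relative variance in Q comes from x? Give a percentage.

(δQ/Q)² = (1·δx/x)² + (2·δw/w)² + (1·δu/u)²
  x term: (1×0.0559)² = 0.00312
  w term: (2×0.0693)² = 0.0192
  u term: (1×0.0293)² = 0.000856
Total = 0.0232. Share from x = 0.00312/0.0232 = 0.135.

13.5%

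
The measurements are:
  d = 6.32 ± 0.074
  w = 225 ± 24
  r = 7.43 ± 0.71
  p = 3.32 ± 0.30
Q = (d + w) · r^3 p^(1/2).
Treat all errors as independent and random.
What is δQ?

53300

Let u = d + w = 231. δu = √(δd² + δw²) = √(0.00548 + 576) = 24.0, so δu/u = 0.104.
Q is then a monomial in u, r, p:
δQ/Q = √((δu/u)² + (3·δr/r)² + (½·δp/p)²) = √(0.0108 + 0.0822 + 0.00204) = 0.308
Q = 1.73e+05, so δQ = 0.308 × 1.73e+05 = 53300.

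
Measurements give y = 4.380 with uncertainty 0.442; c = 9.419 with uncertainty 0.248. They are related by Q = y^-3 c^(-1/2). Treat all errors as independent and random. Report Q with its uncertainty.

For a monomial Q ∝ y^-3, c^(-1/2), fractional errors add in quadrature:
  (-3·δy/y)² = (-3×0.101)² = 0.0917;  (−½·δc/c)² = (-0.5×0.0263)² = 0.000173
δQ/Q = √(0.0918) = 0.303
Q = 0.003878, so δQ = 0.303 × 0.003878 = 0.00118.

0.003878 ± 0.00118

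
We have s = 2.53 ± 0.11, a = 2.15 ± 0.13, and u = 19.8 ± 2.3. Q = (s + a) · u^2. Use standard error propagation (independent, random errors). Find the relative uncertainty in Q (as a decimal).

0.235

Let w = s + a = 4.68. δw = √(δs² + δa²) = √(0.0121 + 0.0169) = 0.170, so δw/w = 0.0364.
Q is then a monomial in w, u:
δQ/Q = √((δw/w)² + (2·δu/u)²) = √(0.00132 + 0.0540) = 0.235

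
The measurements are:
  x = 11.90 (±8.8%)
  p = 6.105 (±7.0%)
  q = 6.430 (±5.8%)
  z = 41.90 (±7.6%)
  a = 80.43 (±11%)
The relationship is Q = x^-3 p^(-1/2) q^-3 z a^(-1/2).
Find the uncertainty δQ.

1.4e-06

For a monomial Q ∝ x^-3, p^(-1/2), q^-3, z, a^(-1/2), fractional errors add in quadrature:
  (-3·δx/x)² = (-3×0.0880)² = 0.0697;  (−½·δp/p)² = (-0.5×0.0700)² = 0.00123;  (-3·δq/q)² = (-3×0.0580)² = 0.0303;  (1·δz/z)² = (1×0.0760)² = 0.00578;  (−½·δa/a)² = (-0.5×0.110)² = 0.00302
δQ/Q = √(0.110) = 0.332
Q = 4.221e-06, so δQ = 0.332 × 4.221e-06 = 1.4e-06.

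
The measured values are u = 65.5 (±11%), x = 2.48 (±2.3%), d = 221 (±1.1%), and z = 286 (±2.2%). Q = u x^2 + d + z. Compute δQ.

48.5

Let p = u·x^2 = 403. δp/p = √((1·δu/u)² + (2·δx/x)²) = √(0.0121 + 0.00212) = 0.119, so δp = 48.0.
Q = p + d + z: δQ = √(δp² + δd² + δz²) = √(2310 + 5.91 + 39.6) = 48.5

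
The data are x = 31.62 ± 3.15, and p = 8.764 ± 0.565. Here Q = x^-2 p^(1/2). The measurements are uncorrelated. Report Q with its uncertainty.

0.002961 ± 0.000598

Relative error in a monomial: (δQ/Q)² = Σ (nᵢ · δxᵢ/xᵢ)².
  (-2·δx/x)² = (-2×0.0996)² = 0.0397;  (½·δp/p)² = (0.5×0.0645)² = 0.00104
δQ/Q = √(0.0407) = 0.202
Q = 0.002961, so δQ = 0.202 × 0.002961 = 0.000598.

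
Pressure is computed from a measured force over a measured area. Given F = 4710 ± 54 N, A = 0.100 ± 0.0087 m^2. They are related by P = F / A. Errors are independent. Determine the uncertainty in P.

P is a product of powers, so relative uncertainties combine in quadrature:
  (1·δF/F)² = (1×0.0115)² = 0.000131;  (-1·δA/A)² = (-1×0.0870)² = 0.00757
δP/P = √(0.00770) = 0.0878
P = 47100 Pa, so δP = 0.0878 × 47100 = 4130 Pa.

4130 Pa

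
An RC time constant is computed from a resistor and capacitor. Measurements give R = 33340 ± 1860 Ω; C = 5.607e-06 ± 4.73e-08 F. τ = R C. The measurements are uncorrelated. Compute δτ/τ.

0.0564

Since τ is a product/quotient, work with relative uncertainties:
  (1·δR/R)² = (1×0.0558)² = 0.00311;  (1·δC/C)² = (1×0.00844)² = 7.12e-05
δτ/τ = √(0.00318) = 0.0564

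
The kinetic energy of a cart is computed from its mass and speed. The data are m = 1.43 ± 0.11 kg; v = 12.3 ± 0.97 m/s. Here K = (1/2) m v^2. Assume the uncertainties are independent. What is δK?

For a monomial K ∝ m, v^2, fractional errors add in quadrature:
  (1·δm/m)² = (1×0.0769)² = 0.00592;  (2·δv/v)² = (2×0.0789)² = 0.0249
δK/K = √(0.0308) = 0.175
K = 108 J, so δK = 0.175 × 108 = 19.0 J.

19.0 J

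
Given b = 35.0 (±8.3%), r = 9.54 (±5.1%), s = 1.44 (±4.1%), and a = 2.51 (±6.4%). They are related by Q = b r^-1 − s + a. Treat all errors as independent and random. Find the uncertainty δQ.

0.396

Let p = b·r^-1 = 3.67. δp/p = √((1·δb/b)² + (-1·δr/r)²) = √(0.00689 + 0.00260) = 0.0974, so δp = 0.357.
Q = p − s + a: δQ = √(δp² + δs² + δa²) = √(0.128 + 0.00349 + 0.0258) = 0.396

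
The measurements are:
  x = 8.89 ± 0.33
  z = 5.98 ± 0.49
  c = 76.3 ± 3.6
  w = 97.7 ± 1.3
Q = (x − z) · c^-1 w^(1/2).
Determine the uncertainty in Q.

0.0786

Let u = x − z = 2.91. δu = √(δx² + δz²) = √(0.109 + 0.240) = 0.591, so δu/u = 0.203.
Q is then a monomial in u, c, w:
δQ/Q = √((δu/u)² + (-1·δc/c)² + (½·δw/w)²) = √(0.0412 + 0.00223 + 4.43e-05) = 0.209
Q = 0.377, so δQ = 0.209 × 0.377 = 0.0786.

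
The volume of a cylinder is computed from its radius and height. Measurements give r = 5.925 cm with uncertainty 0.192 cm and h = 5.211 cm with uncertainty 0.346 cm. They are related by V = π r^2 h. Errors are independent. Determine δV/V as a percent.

9.28%

For a monomial V ∝ r^2, h, fractional errors add in quadrature:
  (2·δr/r)² = (2×0.0324)² = 0.00420;  (1·δh/h)² = (1×0.0664)² = 0.00441
δV/V = √(0.00861) = 0.0928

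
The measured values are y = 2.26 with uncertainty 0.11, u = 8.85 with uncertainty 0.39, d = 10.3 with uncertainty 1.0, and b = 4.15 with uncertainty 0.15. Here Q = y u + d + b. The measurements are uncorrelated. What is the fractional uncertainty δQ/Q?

Let p = y·u = 20.0. δp/p = √((1·δy/y)² + (1·δu/u)²) = √(0.00237 + 0.00194) = 0.0657, so δp = 1.31.
Q = p + d + b: δQ = √(δp² + δd² + δb²) = √(1.72 + 1.00 + 0.0225) = 1.66
Q = 34.5, so δQ/Q = 1.66/34.5 = 0.0481.

0.0481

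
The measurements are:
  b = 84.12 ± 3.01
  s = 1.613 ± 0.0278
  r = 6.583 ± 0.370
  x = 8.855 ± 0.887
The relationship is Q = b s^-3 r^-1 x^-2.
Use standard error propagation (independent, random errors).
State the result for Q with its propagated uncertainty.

0.03883 ± 0.00844

Products/powers → add relative errors in quadrature, weighted by exponent:
  (1·δb/b)² = (1×0.0358)² = 0.00128;  (-3·δs/s)² = (-3×0.0172)² = 0.00267;  (-1·δr/r)² = (-1×0.0562)² = 0.00316;  (-2·δx/x)² = (-2×0.100)² = 0.0401
δQ/Q = √(0.0472) = 0.217
Q = 0.03883, so δQ = 0.217 × 0.03883 = 0.00844.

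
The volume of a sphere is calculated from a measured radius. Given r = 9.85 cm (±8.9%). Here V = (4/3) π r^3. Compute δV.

V ∝ r^3, so δV/V = |3| · δr/r = 3 × 0.0890 = 0.267.
V = 4000 cm^3, so δV = 0.267 × 4000 = 1070 cm^3.

1070 cm^3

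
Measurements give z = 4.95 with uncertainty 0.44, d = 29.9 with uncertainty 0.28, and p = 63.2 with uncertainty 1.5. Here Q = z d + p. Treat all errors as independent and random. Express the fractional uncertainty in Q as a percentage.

Let w = z·d = 148. δw/w = √((1·δz/z)² + (1·δd/d)²) = √(0.00790 + 8.77e-05) = 0.0894, so δw = 13.2.
Q = w + p: δQ = √(δw² + δp²) = √(175 + 2.25) = 13.3
Q = 211, so δQ/Q = 13.3/211 = 0.0630.

6.30%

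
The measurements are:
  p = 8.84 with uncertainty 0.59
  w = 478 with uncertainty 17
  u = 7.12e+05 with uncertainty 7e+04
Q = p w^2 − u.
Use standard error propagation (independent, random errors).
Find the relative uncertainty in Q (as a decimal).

0.160

Let h = p·w^2 = 2.02e+06. δh/h = √((1·δp/p)² + (2·δw/w)²) = √(0.00445 + 0.00506) = 0.0975, so δh = 1.97e+05.
Q = h − u: δQ = √(δh² + δu²) = √(3.88e+10 + 4.9e+09) = 2.09e+05
Q = 1.31e+06, so δQ/Q = 2.09e+05/1.31e+06 = 0.160.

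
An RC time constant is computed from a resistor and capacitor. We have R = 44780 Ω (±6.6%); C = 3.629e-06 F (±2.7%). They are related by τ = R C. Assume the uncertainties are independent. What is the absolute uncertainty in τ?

For a monomial τ ∝ R, C, fractional errors add in quadrature:
  (1·δR/R)² = (1×0.0660)² = 0.00436;  (1·δC/C)² = (1×0.0270)² = 0.000729
δτ/τ = √(0.00509) = 0.0713
τ = 0.1625 s, so δτ = 0.0713 × 0.1625 = 0.0116 s.

0.0116 s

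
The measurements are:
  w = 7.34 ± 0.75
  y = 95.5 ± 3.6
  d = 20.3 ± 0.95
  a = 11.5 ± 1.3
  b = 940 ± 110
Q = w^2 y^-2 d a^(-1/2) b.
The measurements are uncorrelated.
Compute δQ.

8.57

Each factor contributes (exponent × relative error)² to (δQ/Q)²:
  (2·δw/w)² = (2×0.102)² = 0.0418;  (-2·δy/y)² = (-2×0.0377)² = 0.00568;  (1·δd/d)² = (1×0.0468)² = 0.00219;  (−½·δa/a)² = (-0.5×0.113)² = 0.00319;  (1·δb/b)² = (1×0.117)² = 0.0137
δQ/Q = √(0.0665) = 0.258
Q = 33.2, so δQ = 0.258 × 33.2 = 8.57.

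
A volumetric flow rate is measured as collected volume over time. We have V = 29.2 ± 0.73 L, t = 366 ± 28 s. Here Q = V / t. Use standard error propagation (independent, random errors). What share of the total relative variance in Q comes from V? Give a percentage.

(δQ/Q)² = (1·δV/V)² + (-1·δt/t)²
  V term: (1×0.0250)² = 0.000625
  t term: (-1×0.0765)² = 0.00585
Total = 0.00648. Share from V = 0.000625/0.00648 = 0.0965.

9.65%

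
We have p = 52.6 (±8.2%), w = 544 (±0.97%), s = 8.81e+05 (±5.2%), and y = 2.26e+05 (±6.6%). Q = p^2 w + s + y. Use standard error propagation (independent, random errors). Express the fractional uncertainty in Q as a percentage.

Let h = p^2·w = 1.51e+06. δh/h = √((2·δp/p)² + (1·δw/w)²) = √(0.0269 + 9.41e-05) = 0.164, so δh = 2.47e+05.
Q = h + s + y: δQ = √(δh² + δs² + δy²) = √(6.11e+10 + 2.1e+09 + 2.22e+08) = 2.52e+05
Q = 2.61e+06, so δQ/Q = 2.52e+05/2.61e+06 = 0.0964.

9.64%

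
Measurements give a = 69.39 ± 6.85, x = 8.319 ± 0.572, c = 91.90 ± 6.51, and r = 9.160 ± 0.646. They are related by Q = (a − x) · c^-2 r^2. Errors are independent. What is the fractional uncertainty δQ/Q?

Let u = a − x = 61.07. δu = √(δa² + δx²) = √(46.9 + 0.327) = 6.87, so δu/u = 0.113.
Q is then a monomial in u, c, r:
δQ/Q = √((δu/u)² + (-2·δc/c)² + (2·δr/r)²) = √(0.0127 + 0.0201 + 0.0199) = 0.229

0.229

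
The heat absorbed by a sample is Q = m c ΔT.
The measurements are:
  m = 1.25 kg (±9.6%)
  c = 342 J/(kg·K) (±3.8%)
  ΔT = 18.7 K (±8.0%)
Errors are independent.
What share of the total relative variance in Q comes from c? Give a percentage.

(δQ/Q)² = (1·δm/m)² + (1·δc/c)² + (1·δΔT/ΔT)²
  m term: (1×0.0960)² = 0.00922
  c term: (1×0.0380)² = 0.00144
  ΔT term: (1×0.0800)² = 0.00640
Total = 0.0171. Share from c = 0.00144/0.0171 = 0.0846.

8.46%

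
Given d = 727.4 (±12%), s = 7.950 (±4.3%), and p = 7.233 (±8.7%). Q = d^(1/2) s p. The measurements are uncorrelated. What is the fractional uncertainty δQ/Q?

Q is a product of powers, so relative uncertainties combine in quadrature:
  (½·δd/d)² = (0.5×0.120)² = 0.00360;  (1·δs/s)² = (1×0.0430)² = 0.00185;  (1·δp/p)² = (1×0.0870)² = 0.00757
δQ/Q = √(0.0130) = 0.114

0.114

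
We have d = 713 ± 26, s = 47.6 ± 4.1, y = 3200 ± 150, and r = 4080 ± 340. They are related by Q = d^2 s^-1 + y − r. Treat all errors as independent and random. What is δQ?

Let p = d^2·s^-1 = 10700. δp/p = √((2·δd/d)² + (-1·δs/s)²) = √(0.00532 + 0.00742) = 0.113, so δp = 1210.
Q = p + y − r: δQ = √(δp² + δy² + δr²) = √(1.45e+06 + 22500 + 1.16e+05) = 1260

1260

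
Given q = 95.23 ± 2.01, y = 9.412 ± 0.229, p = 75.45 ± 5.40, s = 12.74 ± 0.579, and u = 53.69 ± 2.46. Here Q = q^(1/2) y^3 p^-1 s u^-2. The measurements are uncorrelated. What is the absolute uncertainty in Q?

Relative error in a monomial: (δQ/Q)² = Σ (nᵢ · δxᵢ/xᵢ)².
  (½·δq/q)² = (0.5×0.0211)² = 0.000111;  (3·δy/y)² = (3×0.0243)² = 0.00533;  (-1·δp/p)² = (-1×0.0716)² = 0.00512;  (1·δs/s)² = (1×0.0454)² = 0.00207;  (-2·δu/u)² = (-2×0.0458)² = 0.00840
δQ/Q = √(0.0210) = 0.145
Q = 0.4766, so δQ = 0.145 × 0.4766 = 0.0691.

0.0691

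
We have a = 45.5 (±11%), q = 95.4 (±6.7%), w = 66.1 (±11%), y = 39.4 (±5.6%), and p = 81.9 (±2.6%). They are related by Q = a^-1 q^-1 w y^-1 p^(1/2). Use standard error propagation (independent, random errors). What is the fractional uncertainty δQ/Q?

For a monomial Q ∝ a^-1, q^-1, w, y^-1, p^(1/2), fractional errors add in quadrature:
  (-1·δa/a)² = (-1×0.110)² = 0.0121;  (-1·δq/q)² = (-1×0.0670)² = 0.00449;  (1·δw/w)² = (1×0.110)² = 0.0121;  (-1·δy/y)² = (-1×0.0560)² = 0.00314;  (½·δp/p)² = (0.5×0.0260)² = 0.000169
δQ/Q = √(0.0320) = 0.179

0.179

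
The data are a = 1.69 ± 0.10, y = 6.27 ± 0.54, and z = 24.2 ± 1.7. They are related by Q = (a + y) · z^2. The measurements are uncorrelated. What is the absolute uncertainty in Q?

730

Let u = a + y = 7.96. δu = √(δa² + δy²) = √(0.0100 + 0.292) = 0.549, so δu/u = 0.0690.
Q is then a monomial in u, z:
δQ/Q = √((δu/u)² + (2·δz/z)²) = √(0.00476 + 0.0197) = 0.157
Q = 4660, so δQ = 0.157 × 4660 = 730.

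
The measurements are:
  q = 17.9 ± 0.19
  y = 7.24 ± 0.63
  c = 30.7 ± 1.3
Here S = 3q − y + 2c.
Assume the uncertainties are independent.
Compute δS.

For a sum/difference, combine absolute errors in quadrature:
  (3·δq)² = 0.325;  (δy)² = 0.397;  (2·δc)² = 6.76
δS = √(7.48) = 2.74

2.74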